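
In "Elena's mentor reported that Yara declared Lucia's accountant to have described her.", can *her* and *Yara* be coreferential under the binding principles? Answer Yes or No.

Yes

*Yara* is an R-expression; Principle C requires it to be free (not bound by any c-commanding expression).
— her: object of the clause headed by 'described'; the pronoun does not c-command the R-expression — coreference allowed.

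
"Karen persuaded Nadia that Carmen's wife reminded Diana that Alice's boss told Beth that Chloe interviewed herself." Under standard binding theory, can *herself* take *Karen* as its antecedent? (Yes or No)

*herself* is a reflexive; Principle A requires it to be bound within its binding domain — the clause headed by 'interviewed'.
— Karen: subject of the matrix clause; c-commands the reflexive but lies outside its binding domain — cannot bind it (Principle A).

No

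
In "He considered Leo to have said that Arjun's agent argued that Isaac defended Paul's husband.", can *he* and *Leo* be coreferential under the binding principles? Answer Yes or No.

No

*Leo* is an R-expression; Principle C requires it to be free (not bound by any c-commanding expression).
— he: subject of the matrix clause; the pronoun c-commands the R-expression — coreference blocked (Principle C).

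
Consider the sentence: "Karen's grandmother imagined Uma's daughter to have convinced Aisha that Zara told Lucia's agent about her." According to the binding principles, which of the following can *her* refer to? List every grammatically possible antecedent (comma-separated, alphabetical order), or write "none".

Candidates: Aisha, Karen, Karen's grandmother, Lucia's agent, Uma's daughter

Aisha, Karen, Karen's grandmother, Uma's daughter

*her* is a pronoun; Principle B requires it to be free in its binding domain — the clause headed by 'told'.
— Aisha: object of the clause headed by 'convinced'; c-commands the pronoun but lies outside its binding domain — allowed.
— Karen: possessor inside the subject DP of the matrix clause; does not c-command the pronoun — Principle B does not apply; allowed.
— Karen's grandmother: subject of the matrix clause; c-commands the pronoun but lies outside its binding domain — allowed.
— Lucia's agent: object of the clause headed by 'told'; c-commands the pronoun within its binding domain — blocked (Principle B).
— Uma's daughter: subject of the clause headed by 'convinced'; c-commands the pronoun but lies outside its binding domain — allowed.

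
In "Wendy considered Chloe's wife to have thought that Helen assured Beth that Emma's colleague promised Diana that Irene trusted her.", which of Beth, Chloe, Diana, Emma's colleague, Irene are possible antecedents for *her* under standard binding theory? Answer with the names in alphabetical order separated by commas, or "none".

Beth, Chloe, Diana, Emma's colleague

*her* is a pronoun; Principle B requires it to be free in its binding domain — the clause headed by 'trusted'.
— Beth: object of the clause headed by 'assured'; c-commands the pronoun but lies outside its binding domain — allowed.
— Chloe: possessor inside the subject DP of the clause headed by 'thought'; does not c-command the pronoun — Principle B does not apply; allowed.
— Diana: object of the clause headed by 'promised'; c-commands the pronoun but lies outside its binding domain — allowed.
— Emma's colleague: subject of the clause headed by 'promised'; c-commands the pronoun but lies outside its binding domain — allowed.
— Irene: subject of the clause headed by 'trusted'; c-commands the pronoun within its binding domain — blocked (Principle B).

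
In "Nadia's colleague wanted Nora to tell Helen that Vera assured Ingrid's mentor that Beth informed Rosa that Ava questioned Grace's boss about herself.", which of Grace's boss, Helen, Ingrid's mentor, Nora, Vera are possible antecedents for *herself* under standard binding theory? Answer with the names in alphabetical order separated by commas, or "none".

Grace's boss

*herself* is a reflexive; Principle A requires it to be bound within its binding domain — the clause headed by 'questioned'.
— Grace's boss: object of the clause headed by 'questioned'; c-commands the reflexive within its binding domain — allowed (Principle A).
— Helen: object of the clause headed by 'tell'; c-commands the reflexive but lies outside its binding domain — cannot bind it (Principle A).
— Ingrid's mentor: object of the clause headed by 'assured'; c-commands the reflexive but lies outside its binding domain — cannot bind it (Principle A).
— Nora: subject of the clause headed by 'tell'; c-commands the reflexive but lies outside its binding domain — cannot bind it (Principle A).
— Vera: subject of the clause headed by 'assured'; c-commands the reflexive but lies outside its binding domain — cannot bind it (Principle A).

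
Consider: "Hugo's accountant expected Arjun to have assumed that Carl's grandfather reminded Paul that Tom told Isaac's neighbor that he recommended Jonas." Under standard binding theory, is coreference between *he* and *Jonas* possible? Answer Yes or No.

*Jonas* is an R-expression; Principle C requires it to be free (not bound by any c-commanding expression).
— he: subject of the clause headed by 'recommended'; the pronoun c-commands the R-expression — coreference blocked (Principle C).

No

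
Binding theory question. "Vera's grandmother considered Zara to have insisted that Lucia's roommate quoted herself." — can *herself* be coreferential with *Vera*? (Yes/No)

*herself* is a reflexive; Principle A requires it to be bound within its binding domain — the clause headed by 'quoted'.
— Vera: possessor inside the subject DP of the matrix clause; does not c-command the reflexive — cannot bind it (Principle A).

No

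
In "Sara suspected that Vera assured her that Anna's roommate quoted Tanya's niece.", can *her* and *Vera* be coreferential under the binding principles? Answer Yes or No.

No

*Vera* is an R-expression; Principle C requires it to be free (not bound by any c-commanding expression).
— her: object of the clause headed by 'assured'; the R-expression locally c-commands the pronoun — coreference blocked (Principle B on the pronoun).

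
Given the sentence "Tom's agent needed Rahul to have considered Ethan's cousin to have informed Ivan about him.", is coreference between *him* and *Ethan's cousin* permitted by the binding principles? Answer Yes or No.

No

*him* is a pronoun; Principle B requires it to be free in its binding domain — the clause headed by 'informed'.
— Ethan's cousin: subject of the clause headed by 'informed'; c-commands the pronoun within its binding domain — blocked (Principle B).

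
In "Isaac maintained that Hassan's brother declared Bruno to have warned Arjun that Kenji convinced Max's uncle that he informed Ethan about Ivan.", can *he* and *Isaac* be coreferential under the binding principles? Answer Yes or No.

*Isaac* is an R-expression; Principle C requires it to be free (not bound by any c-commanding expression).
— he: subject of the clause headed by 'informed'; the pronoun does not c-command the R-expression — coreference allowed.

Yes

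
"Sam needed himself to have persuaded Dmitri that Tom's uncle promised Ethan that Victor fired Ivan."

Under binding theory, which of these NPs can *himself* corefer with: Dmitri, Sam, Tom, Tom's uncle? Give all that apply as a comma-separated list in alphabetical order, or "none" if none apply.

Sam

*himself* is a reflexive; Principle A requires it to be bound within its binding domain — the matrix clause.
— Dmitri: object of the clause headed by 'persuaded'; does not c-command the reflexive — cannot bind it (Principle A).
— Sam: subject of the matrix clause; c-commands the reflexive within its binding domain — allowed (Principle A).
— Tom: possessor inside the subject DP of the clause headed by 'promised'; does not c-command the reflexive — cannot bind it (Principle A).
— Tom's uncle: subject of the clause headed by 'promised'; does not c-command the reflexive — cannot bind it (Principle A).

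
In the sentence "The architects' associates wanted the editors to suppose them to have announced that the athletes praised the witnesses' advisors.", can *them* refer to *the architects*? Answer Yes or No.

Yes

*them* is a pronoun; Principle B requires it to be free in its binding domain — the clause headed by 'suppose'.
— the architects: possessor inside the subject DP of the matrix clause; does not c-command the pronoun — Principle B does not apply; allowed.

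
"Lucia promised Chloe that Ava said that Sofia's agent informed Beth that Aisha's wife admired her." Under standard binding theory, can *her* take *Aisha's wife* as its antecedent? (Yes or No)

*her* is a pronoun; Principle B requires it to be free in its binding domain — the clause headed by 'admired'.
— Aisha's wife: subject of the clause headed by 'admired'; c-commands the pronoun within its binding domain — blocked (Principle B).

No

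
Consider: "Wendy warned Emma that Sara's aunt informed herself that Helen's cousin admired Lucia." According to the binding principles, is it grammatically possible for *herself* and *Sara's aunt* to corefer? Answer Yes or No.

*herself* is a reflexive; Principle A requires it to be bound within its binding domain — the clause headed by 'informed'.
— Sara's aunt: subject of the clause headed by 'informed'; c-commands the reflexive within its binding domain — allowed (Principle A).

Yes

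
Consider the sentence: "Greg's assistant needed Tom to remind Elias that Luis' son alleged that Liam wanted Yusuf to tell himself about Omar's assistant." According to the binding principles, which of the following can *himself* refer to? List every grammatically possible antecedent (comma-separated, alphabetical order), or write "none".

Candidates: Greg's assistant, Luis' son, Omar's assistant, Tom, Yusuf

Yusuf

*himself* is a reflexive; Principle A requires it to be bound within its binding domain — the clause headed by 'tell'.
— Greg's assistant: subject of the matrix clause; c-commands the reflexive but lies outside its binding domain — cannot bind it (Principle A).
— Luis' son: subject of the clause headed by 'alleged'; c-commands the reflexive but lies outside its binding domain — cannot bind it (Principle A).
— Omar's assistant: second object of the clause headed by 'tell'; does not c-command the reflexive — cannot bind it (Principle A).
— Tom: subject of the clause headed by 'remind'; c-commands the reflexive but lies outside its binding domain — cannot bind it (Principle A).
— Yusuf: subject of the clause headed by 'tell'; c-commands the reflexive within its binding domain — allowed (Principle A).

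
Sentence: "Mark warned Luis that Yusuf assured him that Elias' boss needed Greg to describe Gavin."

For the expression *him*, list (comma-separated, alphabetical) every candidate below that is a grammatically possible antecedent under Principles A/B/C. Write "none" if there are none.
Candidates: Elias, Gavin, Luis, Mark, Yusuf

*him* is a pronoun; Principle B requires it to be free in its binding domain — the clause headed by 'assured'.
— Elias: possessor inside the subject DP of the clause headed by 'needed'; is c-commanded by the pronoun; coreference would bind this R-expression — blocked (Principle C).
— Gavin: object of the clause headed by 'describe'; is c-commanded by the pronoun; coreference would bind this R-expression — blocked (Principle C).
— Luis: object of the matrix clause; c-commands the pronoun but lies outside its binding domain — allowed.
— Mark: subject of the matrix clause; c-commands the pronoun but lies outside its binding domain — allowed.
— Yusuf: subject of the clause headed by 'assured'; c-commands the pronoun within its binding domain — blocked (Principle B).

Luis, Mark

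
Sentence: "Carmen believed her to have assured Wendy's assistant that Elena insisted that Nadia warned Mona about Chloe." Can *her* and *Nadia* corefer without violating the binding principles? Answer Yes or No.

No

*Nadia* is an R-expression; Principle C requires it to be free (not bound by any c-commanding expression).
— her: subject of the clause headed by 'assured'; the pronoun c-commands the R-expression — coreference blocked (Principle C).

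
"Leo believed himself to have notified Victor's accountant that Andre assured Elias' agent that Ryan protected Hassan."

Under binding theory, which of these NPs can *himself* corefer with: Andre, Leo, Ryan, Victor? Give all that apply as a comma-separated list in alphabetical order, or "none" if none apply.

*himself* is a reflexive; Principle A requires it to be bound within its binding domain — the matrix clause.
— Andre: subject of the clause headed by 'assured'; does not c-command the reflexive — cannot bind it (Principle A).
— Leo: subject of the matrix clause; c-commands the reflexive within its binding domain — allowed (Principle A).
— Ryan: subject of the clause headed by 'protected'; does not c-command the reflexive — cannot bind it (Principle A).
— Victor: possessor inside the object DP of the clause headed by 'notified'; does not c-command the reflexive — cannot bind it (Principle A).

Leo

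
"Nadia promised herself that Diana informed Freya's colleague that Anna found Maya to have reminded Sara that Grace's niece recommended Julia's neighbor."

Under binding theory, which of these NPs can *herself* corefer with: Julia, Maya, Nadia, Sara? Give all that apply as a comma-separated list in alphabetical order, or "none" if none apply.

Nadia

*herself* is a reflexive; Principle A requires it to be bound within its binding domain — the matrix clause.
— Julia: possessor inside the object DP of the clause headed by 'recommended'; does not c-command the reflexive — cannot bind it (Principle A).
— Maya: subject of the clause headed by 'reminded'; does not c-command the reflexive — cannot bind it (Principle A).
— Nadia: subject of the matrix clause; c-commands the reflexive within its binding domain — allowed (Principle A).
— Sara: object of the clause headed by 'reminded'; does not c-command the reflexive — cannot bind it (Principle A).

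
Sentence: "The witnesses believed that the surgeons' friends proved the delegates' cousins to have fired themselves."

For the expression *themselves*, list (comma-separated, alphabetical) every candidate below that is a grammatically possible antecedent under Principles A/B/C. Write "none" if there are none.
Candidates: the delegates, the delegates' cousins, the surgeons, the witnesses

the delegates' cousins

*themselves* is a reflexive; Principle A requires it to be bound within its binding domain — the clause headed by 'fired'.
— the delegates: possessor inside the subject DP of the clause headed by 'fired'; does not c-command the reflexive — cannot bind it (Principle A).
— the delegates' cousins: subject of the clause headed by 'fired'; c-commands the reflexive within its binding domain — allowed (Principle A).
— the surgeons: possessor inside the subject DP of the clause headed by 'proved'; does not c-command the reflexive — cannot bind it (Principle A).
— the witnesses: subject of the matrix clause; c-commands the reflexive but lies outside its binding domain — cannot bind it (Principle A).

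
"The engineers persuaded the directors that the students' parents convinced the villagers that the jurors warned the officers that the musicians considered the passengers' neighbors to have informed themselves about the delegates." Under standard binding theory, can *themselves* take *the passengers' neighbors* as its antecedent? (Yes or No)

*themselves* is a reflexive; Principle A requires it to be bound within its binding domain — the clause headed by 'informed'.
— the passengers' neighbors: subject of the clause headed by 'informed'; c-commands the reflexive within its binding domain — allowed (Principle A).

Yes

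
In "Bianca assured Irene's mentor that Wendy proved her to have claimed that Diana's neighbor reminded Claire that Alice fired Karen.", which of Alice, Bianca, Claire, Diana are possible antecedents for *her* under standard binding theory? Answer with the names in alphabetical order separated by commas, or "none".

*her* is a pronoun; Principle B requires it to be free in its binding domain — the clause headed by 'proved'.
— Alice: subject of the clause headed by 'fired'; is c-commanded by the pronoun; coreference would bind this R-expression — blocked (Principle C).
— Bianca: subject of the matrix clause; c-commands the pronoun but lies outside its binding domain — allowed.
— Claire: object of the clause headed by 'reminded'; is c-commanded by the pronoun; coreference would bind this R-expression — blocked (Principle C).
— Diana: possessor inside the subject DP of the clause headed by 'reminded'; is c-commanded by the pronoun; coreference would bind this R-expression — blocked (Principle C).

Bianca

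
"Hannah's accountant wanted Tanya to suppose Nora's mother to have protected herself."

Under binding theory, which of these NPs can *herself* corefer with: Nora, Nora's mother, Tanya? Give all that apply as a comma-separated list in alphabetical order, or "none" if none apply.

*herself* is a reflexive; Principle A requires it to be bound within its binding domain — the clause headed by 'protected'.
— Nora: possessor inside the subject DP of the clause headed by 'protected'; does not c-command the reflexive — cannot bind it (Principle A).
— Nora's mother: subject of the clause headed by 'protected'; c-commands the reflexive within its binding domain — allowed (Principle A).
— Tanya: subject of the clause headed by 'suppose'; c-commands the reflexive but lies outside its binding domain — cannot bind it (Principle A).

Nora's mother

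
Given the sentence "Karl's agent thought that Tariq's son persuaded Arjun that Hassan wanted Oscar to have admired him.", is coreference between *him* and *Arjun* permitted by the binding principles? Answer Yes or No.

Yes

*him* is a pronoun; Principle B requires it to be free in its binding domain — the clause headed by 'admired'.
— Arjun: object of the clause headed by 'persuaded'; c-commands the pronoun but lies outside its binding domain — allowed.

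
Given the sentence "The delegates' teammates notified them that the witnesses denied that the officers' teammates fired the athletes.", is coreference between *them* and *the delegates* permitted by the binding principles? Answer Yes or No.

Yes

*them* is a pronoun; Principle B requires it to be free in its binding domain — the matrix clause.
— the delegates: possessor inside the subject DP of the matrix clause; does not c-command the pronoun — Principle B does not apply; allowed.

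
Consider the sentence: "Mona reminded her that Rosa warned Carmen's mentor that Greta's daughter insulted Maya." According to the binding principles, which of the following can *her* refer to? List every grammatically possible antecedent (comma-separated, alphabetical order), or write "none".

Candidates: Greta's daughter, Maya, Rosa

*her* is a pronoun; Principle B requires it to be free in its binding domain — the matrix clause.
— Greta's daughter: subject of the clause headed by 'insulted'; is c-commanded by the pronoun; coreference would bind this R-expression — blocked (Principle C).
— Maya: object of the clause headed by 'insulted'; is c-commanded by the pronoun; coreference would bind this R-expression — blocked (Principle C).
— Rosa: subject of the clause headed by 'warned'; is c-commanded by the pronoun; coreference would bind this R-expression — blocked (Principle C).

none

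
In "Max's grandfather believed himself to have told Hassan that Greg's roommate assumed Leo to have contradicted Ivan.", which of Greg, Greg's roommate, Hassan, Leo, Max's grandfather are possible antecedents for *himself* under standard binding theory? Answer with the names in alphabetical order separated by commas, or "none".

*himself* is a reflexive; Principle A requires it to be bound within its binding domain — the matrix clause.
— Greg: possessor inside the subject DP of the clause headed by 'assumed'; does not c-command the reflexive — cannot bind it (Principle A).
— Greg's roommate: subject of the clause headed by 'assumed'; does not c-command the reflexive — cannot bind it (Principle A).
— Hassan: object of the clause headed by 'told'; does not c-command the reflexive — cannot bind it (Principle A).
— Leo: subject of the clause headed by 'contradicted'; does not c-command the reflexive — cannot bind it (Principle A).
— Max's grandfather: subject of the matrix clause; c-commands the reflexive within its binding domain — allowed (Principle A).

Max's grandfather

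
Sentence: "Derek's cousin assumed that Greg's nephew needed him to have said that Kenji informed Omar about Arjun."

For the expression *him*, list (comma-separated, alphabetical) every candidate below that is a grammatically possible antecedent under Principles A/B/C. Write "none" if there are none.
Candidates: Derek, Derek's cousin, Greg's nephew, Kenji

Derek, Derek's cousin

*him* is a pronoun; Principle B requires it to be free in its binding domain — the clause headed by 'needed'.
— Derek: possessor inside the subject DP of the matrix clause; does not c-command the pronoun — Principle B does not apply; allowed.
— Derek's cousin: subject of the matrix clause; c-commands the pronoun but lies outside its binding domain — allowed.
— Greg's nephew: subject of the clause headed by 'needed'; c-commands the pronoun within its binding domain — blocked (Principle B).
— Kenji: subject of the clause headed by 'informed'; is c-commanded by the pronoun; coreference would bind this R-expression — blocked (Principle C).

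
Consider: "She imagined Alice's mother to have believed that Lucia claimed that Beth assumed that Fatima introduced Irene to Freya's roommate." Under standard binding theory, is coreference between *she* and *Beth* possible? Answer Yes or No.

*Beth* is an R-expression; Principle C requires it to be free (not bound by any c-commanding expression).
— she: subject of the matrix clause; the pronoun c-commands the R-expression — coreference blocked (Principle C).

No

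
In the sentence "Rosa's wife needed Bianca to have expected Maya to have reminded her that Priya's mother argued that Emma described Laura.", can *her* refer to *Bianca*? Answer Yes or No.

Yes

*her* is a pronoun; Principle B requires it to be free in its binding domain — the clause headed by 'reminded'.
— Bianca: subject of the clause headed by 'expected'; c-commands the pronoun but lies outside its binding domain — allowed.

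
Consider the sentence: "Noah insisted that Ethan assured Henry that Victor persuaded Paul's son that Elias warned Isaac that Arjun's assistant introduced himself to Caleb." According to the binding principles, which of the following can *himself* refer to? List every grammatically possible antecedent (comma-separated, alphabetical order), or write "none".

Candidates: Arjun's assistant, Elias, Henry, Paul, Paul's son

Arjun's assistant

*himself* is a reflexive; Principle A requires it to be bound within its binding domain — the clause headed by 'introduced'.
— Arjun's assistant: subject of the clause headed by 'introduced'; c-commands the reflexive within its binding domain — allowed (Principle A).
— Elias: subject of the clause headed by 'warned'; c-commands the reflexive but lies outside its binding domain — cannot bind it (Principle A).
— Henry: object of the clause headed by 'assured'; c-commands the reflexive but lies outside its binding domain — cannot bind it (Principle A).
— Paul: possessor inside the object DP of the clause headed by 'persuaded'; does not c-command the reflexive — cannot bind it (Principle A).
— Paul's son: object of the clause headed by 'persuaded'; c-commands the reflexive but lies outside its binding domain — cannot bind it (Principle A).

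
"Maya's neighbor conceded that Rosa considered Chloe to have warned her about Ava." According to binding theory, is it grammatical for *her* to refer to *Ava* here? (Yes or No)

No

*Ava* is an R-expression; Principle C requires it to be free (not bound by any c-commanding expression).
— her: object of the clause headed by 'warned'; the pronoun c-commands the R-expression — coreference blocked (Principle C).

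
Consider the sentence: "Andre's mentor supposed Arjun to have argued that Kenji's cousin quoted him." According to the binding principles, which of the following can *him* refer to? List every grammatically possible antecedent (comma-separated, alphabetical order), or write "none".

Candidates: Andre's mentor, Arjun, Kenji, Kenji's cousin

*him* is a pronoun; Principle B requires it to be free in its binding domain — the clause headed by 'quoted'.
— Andre's mentor: subject of the matrix clause; c-commands the pronoun but lies outside its binding domain — allowed.
— Arjun: subject of the clause headed by 'argued'; c-commands the pronoun but lies outside its binding domain — allowed.
— Kenji: possessor inside the subject DP of the clause headed by 'quoted'; does not c-command the pronoun — Principle B does not apply; allowed.
— Kenji's cousin: subject of the clause headed by 'quoted'; c-commands the pronoun within its binding domain — blocked (Principle B).

Andre's mentor, Arjun, Kenji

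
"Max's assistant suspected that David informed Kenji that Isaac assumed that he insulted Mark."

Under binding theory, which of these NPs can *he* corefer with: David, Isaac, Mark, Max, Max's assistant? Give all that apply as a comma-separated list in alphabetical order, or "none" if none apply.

*he* is a pronoun; Principle B requires it to be free in its binding domain — the clause headed by 'insulted'.
— David: subject of the clause headed by 'informed'; c-commands the pronoun but lies outside its binding domain — allowed.
— Isaac: subject of the clause headed by 'assumed'; c-commands the pronoun but lies outside its binding domain — allowed.
— Mark: object of the clause headed by 'insulted'; is c-commanded by the pronoun; coreference would bind this R-expression — blocked (Principle C).
— Max: possessor inside the subject DP of the matrix clause; does not c-command the pronoun — Principle B does not apply; allowed.
— Max's assistant: subject of the matrix clause; c-commands the pronoun but lies outside its binding domain — allowed.

David, Isaac, Max, Max's assistant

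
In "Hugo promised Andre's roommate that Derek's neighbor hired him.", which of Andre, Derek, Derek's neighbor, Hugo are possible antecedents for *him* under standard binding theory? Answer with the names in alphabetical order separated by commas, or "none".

Andre, Derek, Hugo

*him* is a pronoun; Principle B requires it to be free in its binding domain — the clause headed by 'hired'.
— Andre: possessor inside the object DP of the matrix clause; does not c-command the pronoun — Principle B does not apply; allowed.
— Derek: possessor inside the subject DP of the clause headed by 'hired'; does not c-command the pronoun — Principle B does not apply; allowed.
— Derek's neighbor: subject of the clause headed by 'hired'; c-commands the pronoun within its binding domain — blocked (Principle B).
— Hugo: subject of the matrix clause; c-commands the pronoun but lies outside its binding domain — allowed.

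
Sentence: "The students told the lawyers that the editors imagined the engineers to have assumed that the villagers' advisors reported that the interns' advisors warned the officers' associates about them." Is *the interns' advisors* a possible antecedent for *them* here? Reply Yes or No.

No

*them* is a pronoun; Principle B requires it to be free in its binding domain — the clause headed by 'warned'.
— the interns' advisors: subject of the clause headed by 'warned'; c-commands the pronoun within its binding domain — blocked (Principle B).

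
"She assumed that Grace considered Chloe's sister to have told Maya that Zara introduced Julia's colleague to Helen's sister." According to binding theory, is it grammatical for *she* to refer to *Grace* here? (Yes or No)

*Grace* is an R-expression; Principle C requires it to be free (not bound by any c-commanding expression).
— she: subject of the matrix clause; the pronoun c-commands the R-expression — coreference blocked (Principle C).

No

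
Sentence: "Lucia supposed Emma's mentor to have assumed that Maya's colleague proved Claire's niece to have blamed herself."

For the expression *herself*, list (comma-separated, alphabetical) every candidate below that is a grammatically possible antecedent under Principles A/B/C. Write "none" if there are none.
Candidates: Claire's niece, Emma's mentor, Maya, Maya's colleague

*herself* is a reflexive; Principle A requires it to be bound within its binding domain — the clause headed by 'blamed'.
— Claire's niece: subject of the clause headed by 'blamed'; c-commands the reflexive within its binding domain — allowed (Principle A).
— Emma's mentor: subject of the clause headed by 'assumed'; c-commands the reflexive but lies outside its binding domain — cannot bind it (Principle A).
— Maya: possessor inside the subject DP of the clause headed by 'proved'; does not c-command the reflexive — cannot bind it (Principle A).
— Maya's colleague: subject of the clause headed by 'proved'; c-commands the reflexive but lies outside its binding domain — cannot bind it (Principle A).

Claire's niece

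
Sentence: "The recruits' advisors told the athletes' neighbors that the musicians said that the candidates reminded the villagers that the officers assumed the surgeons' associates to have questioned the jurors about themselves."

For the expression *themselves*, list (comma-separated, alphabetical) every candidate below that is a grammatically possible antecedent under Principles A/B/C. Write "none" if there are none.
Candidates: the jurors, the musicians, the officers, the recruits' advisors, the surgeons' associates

the jurors, the surgeons' associates

*themselves* is a reflexive; Principle A requires it to be bound within its binding domain — the clause headed by 'questioned'.
— the jurors: object of the clause headed by 'questioned'; c-commands the reflexive within its binding domain — allowed (Principle A).
— the musicians: subject of the clause headed by 'said'; c-commands the reflexive but lies outside its binding domain — cannot bind it (Principle A).
— the officers: subject of the clause headed by 'assumed'; c-commands the reflexive but lies outside its binding domain — cannot bind it (Principle A).
— the recruits' advisors: subject of the matrix clause; c-commands the reflexive but lies outside its binding domain — cannot bind it (Principle A).
— the surgeons' associates: subject of the clause headed by 'questioned'; c-commands the reflexive within its binding domain — allowed (Principle A).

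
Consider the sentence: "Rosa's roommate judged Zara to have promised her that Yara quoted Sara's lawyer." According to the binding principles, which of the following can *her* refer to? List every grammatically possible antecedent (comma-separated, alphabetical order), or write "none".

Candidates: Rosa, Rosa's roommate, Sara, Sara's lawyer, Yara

*her* is a pronoun; Principle B requires it to be free in its binding domain — the clause headed by 'promised'.
— Rosa: possessor inside the subject DP of the matrix clause; does not c-command the pronoun — Principle B does not apply; allowed.
— Rosa's roommate: subject of the matrix clause; c-commands the pronoun but lies outside its binding domain — allowed.
— Sara: possessor inside the object DP of the clause headed by 'quoted'; is c-commanded by the pronoun; coreference would bind this R-expression — blocked (Principle C).
— Sara's lawyer: object of the clause headed by 'quoted'; is c-commanded by the pronoun; coreference would bind this R-expression — blocked (Principle C).
— Yara: subject of the clause headed by 'quoted'; is c-commanded by the pronoun; coreference would bind this R-expression — blocked (Principle C).

Rosa, Rosa's roommate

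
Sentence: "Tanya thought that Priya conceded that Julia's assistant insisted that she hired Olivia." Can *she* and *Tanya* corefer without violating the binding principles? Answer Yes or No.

*Tanya* is an R-expression; Principle C requires it to be free (not bound by any c-commanding expression).
— she: subject of the clause headed by 'hired'; the pronoun does not c-command the R-expression — coreference allowed.

Yes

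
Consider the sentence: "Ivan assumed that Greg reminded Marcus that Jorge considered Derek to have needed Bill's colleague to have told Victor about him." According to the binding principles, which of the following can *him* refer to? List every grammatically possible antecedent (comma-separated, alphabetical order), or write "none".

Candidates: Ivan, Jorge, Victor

*him* is a pronoun; Principle B requires it to be free in its binding domain — the clause headed by 'told'.
— Ivan: subject of the matrix clause; c-commands the pronoun but lies outside its binding domain — allowed.
— Jorge: subject of the clause headed by 'considered'; c-commands the pronoun but lies outside its binding domain — allowed.
— Victor: object of the clause headed by 'told'; c-commands the pronoun within its binding domain — blocked (Principle B).

Ivan, Jorge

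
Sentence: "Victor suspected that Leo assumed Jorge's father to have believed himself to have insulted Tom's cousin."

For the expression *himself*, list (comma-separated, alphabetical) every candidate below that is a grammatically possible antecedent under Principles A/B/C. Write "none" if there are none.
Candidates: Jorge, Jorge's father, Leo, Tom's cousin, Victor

Jorge's father

*himself* is a reflexive; Principle A requires it to be bound within its binding domain — the clause headed by 'believed'.
— Jorge: possessor inside the subject DP of the clause headed by 'believed'; does not c-command the reflexive — cannot bind it (Principle A).
— Jorge's father: subject of the clause headed by 'believed'; c-commands the reflexive within its binding domain — allowed (Principle A).
— Leo: subject of the clause headed by 'assumed'; c-commands the reflexive but lies outside its binding domain — cannot bind it (Principle A).
— Tom's cousin: object of the clause headed by 'insulted'; does not c-command the reflexive — cannot bind it (Principle A).
— Victor: subject of the matrix clause; c-commands the reflexive but lies outside its binding domain — cannot bind it (Principle A).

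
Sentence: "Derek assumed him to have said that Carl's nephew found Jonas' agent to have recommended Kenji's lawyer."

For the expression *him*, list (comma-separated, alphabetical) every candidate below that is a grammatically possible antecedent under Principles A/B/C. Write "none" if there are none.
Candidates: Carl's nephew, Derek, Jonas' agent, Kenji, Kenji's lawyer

none

*him* is a pronoun; Principle B requires it to be free in its binding domain — the matrix clause.
— Carl's nephew: subject of the clause headed by 'found'; is c-commanded by the pronoun; coreference would bind this R-expression — blocked (Principle C).
— Derek: subject of the matrix clause; c-commands the pronoun within its binding domain — blocked (Principle B).
— Jonas' agent: subject of the clause headed by 'recommended'; is c-commanded by the pronoun; coreference would bind this R-expression — blocked (Principle C).
— Kenji: possessor inside the object DP of the clause headed by 'recommended'; is c-commanded by the pronoun; coreference would bind this R-expression — blocked (Principle C).
— Kenji's lawyer: object of the clause headed by 'recommended'; is c-commanded by the pronoun; coreference would bind this R-expression — blocked (Principle C).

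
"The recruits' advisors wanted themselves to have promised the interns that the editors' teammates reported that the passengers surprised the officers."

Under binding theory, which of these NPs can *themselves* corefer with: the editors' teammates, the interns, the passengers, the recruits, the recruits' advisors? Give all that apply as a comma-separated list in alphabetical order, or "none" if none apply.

*themselves* is a reflexive; Principle A requires it to be bound within its binding domain — the matrix clause.
— the editors' teammates: subject of the clause headed by 'reported'; does not c-command the reflexive — cannot bind it (Principle A).
— the interns: object of the clause headed by 'promised'; does not c-command the reflexive — cannot bind it (Principle A).
— the passengers: subject of the clause headed by 'surprised'; does not c-command the reflexive — cannot bind it (Principle A).
— the recruits: possessor inside the subject DP of the matrix clause; does not c-command the reflexive — cannot bind it (Principle A).
— the recruits' advisors: subject of the matrix clause; c-commands the reflexive within its binding domain — allowed (Principle A).

the recruits' advisors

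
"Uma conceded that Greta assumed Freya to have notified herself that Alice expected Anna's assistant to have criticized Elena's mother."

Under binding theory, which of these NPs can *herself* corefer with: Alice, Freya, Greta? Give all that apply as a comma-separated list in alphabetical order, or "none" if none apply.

Freya

*herself* is a reflexive; Principle A requires it to be bound within its binding domain — the clause headed by 'notified'.
— Alice: subject of the clause headed by 'expected'; does not c-command the reflexive — cannot bind it (Principle A).
— Freya: subject of the clause headed by 'notified'; c-commands the reflexive within its binding domain — allowed (Principle A).
— Greta: subject of the clause headed by 'assumed'; c-commands the reflexive but lies outside its binding domain — cannot bind it (Principle A).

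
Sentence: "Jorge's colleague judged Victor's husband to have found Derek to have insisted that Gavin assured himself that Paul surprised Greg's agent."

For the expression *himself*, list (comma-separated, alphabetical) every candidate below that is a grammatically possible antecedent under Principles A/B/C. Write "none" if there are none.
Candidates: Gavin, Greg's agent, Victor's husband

*himself* is a reflexive; Principle A requires it to be bound within its binding domain — the clause headed by 'assured'.
— Gavin: subject of the clause headed by 'assured'; c-commands the reflexive within its binding domain — allowed (Principle A).
— Greg's agent: object of the clause headed by 'surprised'; does not c-command the reflexive — cannot bind it (Principle A).
— Victor's husband: subject of the clause headed by 'found'; c-commands the reflexive but lies outside its binding domain — cannot bind it (Principle A).

Gavin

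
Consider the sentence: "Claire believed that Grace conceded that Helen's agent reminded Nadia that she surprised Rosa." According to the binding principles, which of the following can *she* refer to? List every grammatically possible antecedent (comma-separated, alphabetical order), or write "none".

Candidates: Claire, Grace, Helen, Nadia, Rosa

*she* is a pronoun; Principle B requires it to be free in its binding domain — the clause headed by 'surprised'.
— Claire: subject of the matrix clause; c-commands the pronoun but lies outside its binding domain — allowed.
— Grace: subject of the clause headed by 'conceded'; c-commands the pronoun but lies outside its binding domain — allowed.
— Helen: possessor inside the subject DP of the clause headed by 'reminded'; does not c-command the pronoun — Principle B does not apply; allowed.
— Nadia: object of the clause headed by 'reminded'; c-commands the pronoun but lies outside its binding domain — allowed.
— Rosa: object of the clause headed by 'surprised'; is c-commanded by the pronoun; coreference would bind this R-expression — blocked (Principle C).

Claire, Grace, Helen, Nadia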